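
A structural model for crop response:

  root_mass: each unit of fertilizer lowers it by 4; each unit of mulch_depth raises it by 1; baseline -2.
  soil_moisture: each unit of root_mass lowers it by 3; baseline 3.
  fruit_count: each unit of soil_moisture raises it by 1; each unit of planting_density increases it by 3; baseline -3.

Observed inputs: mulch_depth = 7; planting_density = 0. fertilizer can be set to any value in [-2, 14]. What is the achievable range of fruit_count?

-39 to 153

Substituting into the root_mass equation gives root_mass = -4*fertilizer + 5.
This gives soil_moisture = 12*fertilizer - 12.
So fruit_count = 12*fertilizer - 15.
Linear in fertilizer, so extremes are at the endpoints: fertilizer = -2 gives fruit_count = -39; fertilizer = 14 gives fruit_count = 153.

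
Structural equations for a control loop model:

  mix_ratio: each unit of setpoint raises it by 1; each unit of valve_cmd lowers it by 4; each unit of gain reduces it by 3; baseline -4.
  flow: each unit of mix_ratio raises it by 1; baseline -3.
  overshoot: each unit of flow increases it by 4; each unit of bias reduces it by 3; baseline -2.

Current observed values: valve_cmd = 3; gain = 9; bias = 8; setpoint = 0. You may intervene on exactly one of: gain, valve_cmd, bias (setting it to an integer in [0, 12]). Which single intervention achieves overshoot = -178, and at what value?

set valve_cmd = 1

Intervening on gain: overshoot = -12*gain - 102. Reaching -178 requires gain = 19/3, not an integer.
Intervening on valve_cmd: with other inputs at their observed values, overshoot = -16*valve_cmd - 162. Solving for -178 gives valve_cmd = 1, within [0, 12].
Intervening on bias: overshoot = -3*bias - 186. Reaching -178 requires bias = -8/3, not an integer.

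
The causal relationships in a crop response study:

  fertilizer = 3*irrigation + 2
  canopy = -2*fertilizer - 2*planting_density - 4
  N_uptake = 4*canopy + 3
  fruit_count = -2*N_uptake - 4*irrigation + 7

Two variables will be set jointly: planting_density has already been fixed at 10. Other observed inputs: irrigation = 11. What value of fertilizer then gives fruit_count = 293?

fertilizer = 9

With planting_density held at 10:
Intervening on fertilizer fixes its value directly, overriding its dependence on irrigation.
Substituting into the canopy equation gives canopy = -2*fertilizer - 24.
This gives N_uptake = -8*fertilizer - 93.
This gives fruit_count = 16*fertilizer + 149.
Solve 16*fertilizer + 149 = 293: fertilizer = (293 - 149) / 16 = 9.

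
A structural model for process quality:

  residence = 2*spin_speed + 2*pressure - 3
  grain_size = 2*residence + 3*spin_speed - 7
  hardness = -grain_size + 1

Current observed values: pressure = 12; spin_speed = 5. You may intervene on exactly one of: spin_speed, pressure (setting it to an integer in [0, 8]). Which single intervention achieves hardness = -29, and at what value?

set pressure = 2

Intervening on spin_speed: hardness = -7*spin_speed - 34. Reaching -29 requires spin_speed = -5/7, not an integer.
Intervening on pressure: with other inputs at their observed values, hardness = -4*pressure - 21. Solving for -29 gives pressure = 2, within [0, 8].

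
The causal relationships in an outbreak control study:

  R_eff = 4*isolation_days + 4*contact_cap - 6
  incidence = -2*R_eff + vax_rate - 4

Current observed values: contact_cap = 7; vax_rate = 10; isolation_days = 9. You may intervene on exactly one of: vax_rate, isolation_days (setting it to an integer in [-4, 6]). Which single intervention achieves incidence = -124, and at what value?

set vax_rate = -4

Intervening on vax_rate: with other inputs at their observed values, incidence = vax_rate - 120. Solving for -124 gives vax_rate = -4, within [-4, 6].
Intervening on isolation_days: incidence = -8*isolation_days - 38. Reaching -124 requires isolation_days = 43/4, not an integer.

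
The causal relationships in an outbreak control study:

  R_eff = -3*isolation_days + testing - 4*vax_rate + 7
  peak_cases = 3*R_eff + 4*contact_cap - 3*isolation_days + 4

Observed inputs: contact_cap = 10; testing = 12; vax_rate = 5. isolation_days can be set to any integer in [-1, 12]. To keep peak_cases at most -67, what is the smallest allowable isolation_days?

isolation_days = 9

Substituting into the R_eff equation gives R_eff = -3*isolation_days - 1.
Substituting into the peak_cases equation gives peak_cases = -12*isolation_days + 41.
Require -12*isolation_days + 41 ≤ -67, so isolation_days ≥ 9.
The smallest integer in [-1, 12] satisfying this is 9.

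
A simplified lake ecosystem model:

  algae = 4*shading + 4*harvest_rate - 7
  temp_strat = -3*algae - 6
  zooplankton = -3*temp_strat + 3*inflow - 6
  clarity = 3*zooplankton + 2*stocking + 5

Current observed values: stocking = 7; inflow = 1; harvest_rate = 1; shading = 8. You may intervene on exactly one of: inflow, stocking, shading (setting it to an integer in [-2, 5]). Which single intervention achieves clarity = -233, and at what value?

set shading = -2

Intervening on inflow: clarity = 9*inflow + 838. Reaching -233 requires inflow = -119, outside [-2, 5].
Intervening on stocking: clarity = 2*stocking + 833. Reaching -233 requires stocking = -533, outside [-2, 5].
Intervening on shading: with other inputs at their observed values, clarity = 108*shading - 17. Solving for -233 gives shading = -2, within [-2, 5].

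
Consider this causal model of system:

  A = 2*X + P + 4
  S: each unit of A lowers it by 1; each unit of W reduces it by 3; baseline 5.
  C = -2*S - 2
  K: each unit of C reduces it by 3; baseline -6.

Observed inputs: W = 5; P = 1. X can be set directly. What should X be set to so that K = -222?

X = 11

Substituting into the A equation gives A = 2*X + 5.
S becomes -2*X - 15.
C becomes 4*X + 28.
So K = -12*X - 90.
Solve -12*X - 90 = -222: X = (-222 + 90) / -12 = 11.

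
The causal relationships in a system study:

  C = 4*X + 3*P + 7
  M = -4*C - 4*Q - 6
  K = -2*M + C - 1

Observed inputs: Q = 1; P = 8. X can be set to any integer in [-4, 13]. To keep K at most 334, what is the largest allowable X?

X = 1

Substituting into the C equation gives C = 4*X + 31.
This gives M = -16*X - 134.
Substituting into the K equation gives K = 36*X + 298.
Require 36*X + 298 ≤ 334, so X ≤ 1.
The largest integer in [-4, 13] satisfying this is 1.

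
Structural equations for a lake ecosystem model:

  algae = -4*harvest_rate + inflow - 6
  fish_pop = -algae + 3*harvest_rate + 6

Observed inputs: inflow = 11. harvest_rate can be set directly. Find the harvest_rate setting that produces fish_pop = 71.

harvest_rate = 10

Substituting into the algae equation gives algae = -4*harvest_rate + 5.
This gives fish_pop = 7*harvest_rate + 1.
Solve 7*harvest_rate + 1 = 71: harvest_rate = (71 - 1) / 7 = 10.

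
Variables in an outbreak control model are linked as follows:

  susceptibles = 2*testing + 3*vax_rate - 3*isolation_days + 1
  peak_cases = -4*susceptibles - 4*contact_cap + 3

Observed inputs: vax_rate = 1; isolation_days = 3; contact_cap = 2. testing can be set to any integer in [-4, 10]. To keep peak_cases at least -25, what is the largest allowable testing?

Substituting into the susceptibles equation gives susceptibles = 2*testing - 5.
peak_cases becomes -8*testing + 15.
Require -8*testing + 15 ≥ -25, so testing ≤ 5.
The largest integer in [-4, 10] satisfying this is 5.

testing = 5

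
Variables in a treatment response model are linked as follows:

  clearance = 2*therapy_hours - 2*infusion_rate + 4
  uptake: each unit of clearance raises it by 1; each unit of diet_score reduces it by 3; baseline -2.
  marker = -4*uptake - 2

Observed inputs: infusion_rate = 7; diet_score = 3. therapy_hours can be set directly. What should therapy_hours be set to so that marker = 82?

Substituting into the clearance equation gives clearance = 2*therapy_hours - 10.
uptake becomes 2*therapy_hours - 21.
Substituting into the marker equation gives marker = -8*therapy_hours + 82.
Solve -8*therapy_hours + 82 = 82: therapy_hours = (82 - 82) / -8 = 0.

therapy_hours = 0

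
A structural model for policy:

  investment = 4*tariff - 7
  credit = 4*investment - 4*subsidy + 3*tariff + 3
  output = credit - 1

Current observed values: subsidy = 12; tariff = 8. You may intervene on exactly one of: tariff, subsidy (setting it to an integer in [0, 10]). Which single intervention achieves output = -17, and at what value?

Intervening on tariff: with other inputs at their observed values, output = 19*tariff - 74. Solving for -17 gives tariff = 3, within [0, 10].
Intervening on subsidy: output = -4*subsidy + 126. Reaching -17 requires subsidy = 143/4, not an integer.

set tariff = 3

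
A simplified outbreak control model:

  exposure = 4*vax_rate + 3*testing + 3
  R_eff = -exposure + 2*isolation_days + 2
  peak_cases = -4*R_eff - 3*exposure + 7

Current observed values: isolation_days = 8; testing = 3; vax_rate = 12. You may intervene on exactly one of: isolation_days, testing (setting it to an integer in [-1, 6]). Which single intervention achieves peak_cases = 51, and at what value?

set isolation_days = 1

Intervening on isolation_days: with other inputs at their observed values, peak_cases = -8*isolation_days + 59. Solving for 51 gives isolation_days = 1, within [-1, 6].
Intervening on testing: peak_cases = 3*testing - 14. Reaching 51 requires testing = 65/3, not an integer.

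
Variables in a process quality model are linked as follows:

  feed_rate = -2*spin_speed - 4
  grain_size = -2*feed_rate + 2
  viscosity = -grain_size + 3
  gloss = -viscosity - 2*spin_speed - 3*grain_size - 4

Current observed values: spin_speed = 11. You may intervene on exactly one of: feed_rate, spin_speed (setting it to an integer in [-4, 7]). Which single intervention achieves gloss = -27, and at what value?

set spin_speed = 0

Intervening on feed_rate: gloss = 4*feed_rate - 33. Reaching -27 requires feed_rate = 3/2, not an integer.
Intervening on spin_speed: with other inputs at their observed values, gloss = -10*spin_speed - 27. Solving for -27 gives spin_speed = 0, within [-4, 7].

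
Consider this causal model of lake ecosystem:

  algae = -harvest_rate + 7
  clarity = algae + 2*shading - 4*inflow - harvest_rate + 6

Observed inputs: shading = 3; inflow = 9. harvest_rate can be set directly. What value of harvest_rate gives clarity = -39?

Substituting into the clarity equation gives clarity = -2*harvest_rate - 17.
Solve -2*harvest_rate - 17 = -39: harvest_rate = (-39 + 17) / -2 = 11.

harvest_rate = 11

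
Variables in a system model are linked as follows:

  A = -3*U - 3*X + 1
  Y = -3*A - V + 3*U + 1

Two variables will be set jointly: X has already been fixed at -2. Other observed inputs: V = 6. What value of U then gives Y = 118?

With X held at -2:
Substituting into the A equation gives A = -3*U + 7.
Substituting into the Y equation gives Y = 12*U - 26.
Solve 12*U - 26 = 118: U = (118 + 26) / 12 = 12.

U = 12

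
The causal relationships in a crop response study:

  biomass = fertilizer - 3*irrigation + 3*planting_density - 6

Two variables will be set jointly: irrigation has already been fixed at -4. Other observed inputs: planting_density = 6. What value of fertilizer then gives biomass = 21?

fertilizer = -3

With irrigation held at -4:
Substituting into the biomass equation gives biomass = fertilizer + 24.
Solve fertilizer + 24 = 21: fertilizer = (21 - 24) / 1 = -3.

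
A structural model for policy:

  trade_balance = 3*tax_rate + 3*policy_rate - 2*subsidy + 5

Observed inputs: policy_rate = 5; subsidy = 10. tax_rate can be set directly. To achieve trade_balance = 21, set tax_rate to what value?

Substituting into the trade_balance equation gives trade_balance = 3*tax_rate.
Solve 3*tax_rate = 21: tax_rate = 21 / 3 = 7.

tax_rate = 7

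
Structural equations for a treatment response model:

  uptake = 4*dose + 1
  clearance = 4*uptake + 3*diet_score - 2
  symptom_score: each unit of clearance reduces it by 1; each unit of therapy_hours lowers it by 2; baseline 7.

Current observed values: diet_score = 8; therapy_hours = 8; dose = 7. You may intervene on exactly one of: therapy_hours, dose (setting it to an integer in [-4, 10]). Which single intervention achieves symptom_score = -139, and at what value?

set therapy_hours = 4

Intervening on therapy_hours: with other inputs at their observed values, symptom_score = -2*therapy_hours - 131. Solving for -139 gives therapy_hours = 4, within [-4, 10].
Intervening on dose: symptom_score = -16*dose - 35. Reaching -139 requires dose = 13/2, not an integer.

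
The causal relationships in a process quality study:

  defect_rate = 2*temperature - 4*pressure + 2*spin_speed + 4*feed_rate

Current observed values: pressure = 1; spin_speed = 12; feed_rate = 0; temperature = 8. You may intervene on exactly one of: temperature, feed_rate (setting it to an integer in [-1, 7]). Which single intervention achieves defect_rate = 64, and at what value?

Intervening on temperature: defect_rate = 2*temperature + 20. Reaching 64 requires temperature = 22, outside [-1, 7].
Intervening on feed_rate: with other inputs at their observed values, defect_rate = 4*feed_rate + 36. Solving for 64 gives feed_rate = 7, within [-1, 7].

set feed_rate = 7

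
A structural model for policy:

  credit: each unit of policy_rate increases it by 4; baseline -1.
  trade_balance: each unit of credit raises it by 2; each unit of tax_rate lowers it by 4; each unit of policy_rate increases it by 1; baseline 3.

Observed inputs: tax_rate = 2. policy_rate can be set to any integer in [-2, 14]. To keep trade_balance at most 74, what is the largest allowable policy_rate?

policy_rate = 9

Substituting into the trade_balance equation gives trade_balance = 9*policy_rate - 7.
Require 9*policy_rate - 7 ≤ 74, so policy_rate ≤ 9.
The largest integer in [-2, 14] satisfying this is 9.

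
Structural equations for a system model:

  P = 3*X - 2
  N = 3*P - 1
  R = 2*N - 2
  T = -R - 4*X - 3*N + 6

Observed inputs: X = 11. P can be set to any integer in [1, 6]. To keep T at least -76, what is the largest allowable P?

P = 3

Intervening on P fixes its value directly, overriding its dependence on X.
Substituting into the R equation gives R = 6*P - 4.
Substituting into the T equation gives T = -15*P - 31.
Require -15*P - 31 ≥ -76, so P ≤ 3.
The largest integer in [1, 6] satisfying this is 3.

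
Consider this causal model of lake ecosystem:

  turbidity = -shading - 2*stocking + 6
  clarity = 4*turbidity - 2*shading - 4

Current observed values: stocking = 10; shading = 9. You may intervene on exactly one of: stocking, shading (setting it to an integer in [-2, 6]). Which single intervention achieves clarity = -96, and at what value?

Intervening on stocking: clarity = -8*stocking - 34. Reaching -96 requires stocking = 31/4, not an integer.
Intervening on shading: with other inputs at their observed values, clarity = -6*shading - 60. Solving for -96 gives shading = 6, within [-2, 6].

set shading = 6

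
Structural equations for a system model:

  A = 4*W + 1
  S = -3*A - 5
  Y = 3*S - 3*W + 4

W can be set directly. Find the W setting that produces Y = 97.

Substituting into the S equation gives S = -12*W - 8.
Substituting into the Y equation gives Y = -39*W - 20.
Solve -39*W - 20 = 97: W = (97 + 20) / -39 = -3.

W = -3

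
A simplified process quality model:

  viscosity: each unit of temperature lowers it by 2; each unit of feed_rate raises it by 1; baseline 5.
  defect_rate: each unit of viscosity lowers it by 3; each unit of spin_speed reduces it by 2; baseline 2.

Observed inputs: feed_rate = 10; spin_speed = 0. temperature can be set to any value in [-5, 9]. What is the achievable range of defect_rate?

-73 to 11

Substituting into the viscosity equation gives viscosity = -2*temperature + 15.
So defect_rate = 6*temperature - 43.
Linear in temperature, so extremes are at the endpoints: temperature = -5 gives defect_rate = -73; temperature = 9 gives defect_rate = 11.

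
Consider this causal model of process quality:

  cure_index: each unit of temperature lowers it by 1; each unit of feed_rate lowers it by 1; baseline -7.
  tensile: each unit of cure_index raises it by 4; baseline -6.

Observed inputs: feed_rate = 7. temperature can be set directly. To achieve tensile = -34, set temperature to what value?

Substituting into the cure_index equation gives cure_index = -temperature - 14.
tensile becomes -4*temperature - 62.
Solve -4*temperature - 62 = -34: temperature = (-34 + 62) / -4 = -7.

temperature = -7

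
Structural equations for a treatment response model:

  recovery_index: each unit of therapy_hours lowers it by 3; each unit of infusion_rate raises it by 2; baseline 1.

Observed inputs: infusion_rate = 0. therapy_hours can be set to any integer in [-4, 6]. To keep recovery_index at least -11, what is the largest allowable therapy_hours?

therapy_hours = 4

Substituting into the recovery_index equation gives recovery_index = -3*therapy_hours + 1.
Require -3*therapy_hours + 1 ≥ -11, so therapy_hours ≤ 4.
The largest integer in [-4, 6] satisfying this is 4.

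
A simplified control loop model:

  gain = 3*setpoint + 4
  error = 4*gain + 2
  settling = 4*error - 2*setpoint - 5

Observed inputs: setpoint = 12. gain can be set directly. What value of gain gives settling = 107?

gain = 8

Intervening on gain fixes its value directly, overriding its dependence on setpoint.
Substituting into the settling equation gives settling = 16*gain - 21.
Solve 16*gain - 21 = 107: gain = (107 + 21) / 16 = 8.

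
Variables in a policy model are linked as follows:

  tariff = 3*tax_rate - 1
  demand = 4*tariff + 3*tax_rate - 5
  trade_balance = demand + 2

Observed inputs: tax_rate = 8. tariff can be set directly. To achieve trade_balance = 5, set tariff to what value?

tariff = -4

Intervening on tariff fixes its value directly, overriding its dependence on tax_rate.
Substituting into the demand equation gives demand = 4*tariff + 19.
Substituting into the trade_balance equation gives trade_balance = 4*tariff + 21.
Solve 4*tariff + 21 = 5: tariff = (5 - 21) / 4 = -4.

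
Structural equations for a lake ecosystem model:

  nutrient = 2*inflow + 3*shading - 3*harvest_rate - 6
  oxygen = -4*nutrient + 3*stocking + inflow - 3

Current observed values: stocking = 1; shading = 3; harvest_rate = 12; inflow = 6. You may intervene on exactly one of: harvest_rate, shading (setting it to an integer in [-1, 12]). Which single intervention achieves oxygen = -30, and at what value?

set harvest_rate = 2

Intervening on harvest_rate: with other inputs at their observed values, oxygen = 12*harvest_rate - 54. Solving for -30 gives harvest_rate = 2, within [-1, 12].
Intervening on shading: oxygen = -12*shading + 126. Reaching -30 requires shading = 13, outside [-1, 12].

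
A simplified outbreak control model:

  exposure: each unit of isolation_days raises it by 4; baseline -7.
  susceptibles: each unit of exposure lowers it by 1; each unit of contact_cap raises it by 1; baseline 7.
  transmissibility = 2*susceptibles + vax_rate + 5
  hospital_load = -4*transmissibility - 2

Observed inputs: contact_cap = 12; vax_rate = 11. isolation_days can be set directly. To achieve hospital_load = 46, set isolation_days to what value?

Substituting into the susceptibles equation gives susceptibles = -4*isolation_days + 26.
So transmissibility = -8*isolation_days + 68.
This gives hospital_load = 32*isolation_days - 274.
Solve 32*isolation_days - 274 = 46: isolation_days = (46 + 274) / 32 = 10.

isolation_days = 10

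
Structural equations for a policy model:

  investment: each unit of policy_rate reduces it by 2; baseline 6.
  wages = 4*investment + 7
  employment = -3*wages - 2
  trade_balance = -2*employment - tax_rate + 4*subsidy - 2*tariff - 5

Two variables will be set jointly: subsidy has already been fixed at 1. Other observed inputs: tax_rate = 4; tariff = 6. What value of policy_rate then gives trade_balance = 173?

With subsidy held at 1:
Substituting into the wages equation gives wages = -8*policy_rate + 31.
Substituting into the employment equation gives employment = 24*policy_rate - 95.
trade_balance becomes -48*policy_rate + 173.
Solve -48*policy_rate + 173 = 173: policy_rate = (173 - 173) / -48 = 0.

policy_rate = 0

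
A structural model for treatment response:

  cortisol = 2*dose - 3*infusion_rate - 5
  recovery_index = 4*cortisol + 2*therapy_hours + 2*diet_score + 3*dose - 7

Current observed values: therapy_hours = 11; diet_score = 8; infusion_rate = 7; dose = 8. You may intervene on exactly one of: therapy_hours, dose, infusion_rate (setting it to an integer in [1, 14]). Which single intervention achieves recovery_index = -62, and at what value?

set dose = 1

Intervening on therapy_hours: recovery_index = 2*therapy_hours - 7. Reaching -62 requires therapy_hours = -55/2, not an integer.
Intervening on dose: with other inputs at their observed values, recovery_index = 11*dose - 73. Solving for -62 gives dose = 1, within [1, 14].
Intervening on infusion_rate: recovery_index = -12*infusion_rate + 99. Reaching -62 requires infusion_rate = 161/12, not an integer.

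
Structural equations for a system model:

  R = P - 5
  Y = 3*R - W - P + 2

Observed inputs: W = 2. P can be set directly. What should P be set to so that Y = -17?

Substituting into the Y equation gives Y = 2*P - 15.
Solve 2*P - 15 = -17: P = (-17 + 15) / 2 = -1.

P = -1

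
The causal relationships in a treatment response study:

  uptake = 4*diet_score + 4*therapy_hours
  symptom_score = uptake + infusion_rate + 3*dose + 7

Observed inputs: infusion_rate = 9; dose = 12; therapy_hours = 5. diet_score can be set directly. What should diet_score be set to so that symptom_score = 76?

Substituting into the uptake equation gives uptake = 4*diet_score + 20.
symptom_score becomes 4*diet_score + 72.
Solve 4*diet_score + 72 = 76: diet_score = (76 - 72) / 4 = 1.

diet_score = 1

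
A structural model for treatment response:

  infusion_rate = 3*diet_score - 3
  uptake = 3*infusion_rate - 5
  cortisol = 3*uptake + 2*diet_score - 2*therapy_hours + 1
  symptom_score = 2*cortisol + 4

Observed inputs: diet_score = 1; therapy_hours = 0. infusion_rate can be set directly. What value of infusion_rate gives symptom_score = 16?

infusion_rate = 2

Intervening on infusion_rate fixes its value directly, overriding its dependence on diet_score.
Substituting into the cortisol equation gives cortisol = 9*infusion_rate - 12.
Substituting into the symptom_score equation gives symptom_score = 18*infusion_rate - 20.
Solve 18*infusion_rate - 20 = 16: infusion_rate = (16 + 20) / 18 = 2.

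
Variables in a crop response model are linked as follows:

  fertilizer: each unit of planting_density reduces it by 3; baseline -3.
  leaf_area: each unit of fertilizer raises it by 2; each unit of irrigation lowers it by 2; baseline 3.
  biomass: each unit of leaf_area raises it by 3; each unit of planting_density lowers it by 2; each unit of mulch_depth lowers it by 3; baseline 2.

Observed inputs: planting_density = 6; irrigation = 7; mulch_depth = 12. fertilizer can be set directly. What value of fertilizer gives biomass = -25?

fertilizer = 9

Intervening on fertilizer fixes its value directly, overriding its dependence on planting_density.
Substituting into the leaf_area equation gives leaf_area = 2*fertilizer - 11.
So biomass = 6*fertilizer - 79.
Solve 6*fertilizer - 79 = -25: fertilizer = (-25 + 79) / 6 = 9.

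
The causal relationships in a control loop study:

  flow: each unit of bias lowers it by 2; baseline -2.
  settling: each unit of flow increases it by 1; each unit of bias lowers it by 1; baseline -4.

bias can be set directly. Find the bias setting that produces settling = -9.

Substituting into the settling equation gives settling = -3*bias - 6.
Solve -3*bias - 6 = -9: bias = (-9 + 6) / -3 = 1.

bias = 1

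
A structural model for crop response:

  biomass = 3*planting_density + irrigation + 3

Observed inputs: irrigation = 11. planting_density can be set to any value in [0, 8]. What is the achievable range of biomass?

14 to 38

Substituting into the biomass equation gives biomass = 3*planting_density + 14.
Linear in planting_density, so extremes are at the endpoints: planting_density = 0 gives biomass = 14; planting_density = 8 gives biomass = 38.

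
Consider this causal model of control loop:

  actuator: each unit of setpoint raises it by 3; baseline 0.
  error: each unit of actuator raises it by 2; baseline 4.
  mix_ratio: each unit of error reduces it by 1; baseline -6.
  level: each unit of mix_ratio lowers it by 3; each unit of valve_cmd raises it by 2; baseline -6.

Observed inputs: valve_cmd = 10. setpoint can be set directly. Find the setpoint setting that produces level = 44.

setpoint = 0

Substituting into the error equation gives error = 6*setpoint + 4.
This gives mix_ratio = -6*setpoint - 10.
Substituting into the level equation gives level = 18*setpoint + 44.
Solve 18*setpoint + 44 = 44: setpoint = (44 - 44) / 18 = 0.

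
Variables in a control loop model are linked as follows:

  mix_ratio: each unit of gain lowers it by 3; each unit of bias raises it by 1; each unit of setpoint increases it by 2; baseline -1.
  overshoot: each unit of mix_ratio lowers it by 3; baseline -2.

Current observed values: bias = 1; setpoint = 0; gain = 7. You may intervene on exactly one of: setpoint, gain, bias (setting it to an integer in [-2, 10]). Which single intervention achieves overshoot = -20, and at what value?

Intervening on setpoint: overshoot = -6*setpoint + 61. Reaching -20 requires setpoint = 27/2, not an integer.
Intervening on gain: with other inputs at their observed values, overshoot = 9*gain - 2. Solving for -20 gives gain = -2, within [-2, 10].
Intervening on bias: overshoot = -3*bias + 64. Reaching -20 requires bias = 28, outside [-2, 10].

set gain = -2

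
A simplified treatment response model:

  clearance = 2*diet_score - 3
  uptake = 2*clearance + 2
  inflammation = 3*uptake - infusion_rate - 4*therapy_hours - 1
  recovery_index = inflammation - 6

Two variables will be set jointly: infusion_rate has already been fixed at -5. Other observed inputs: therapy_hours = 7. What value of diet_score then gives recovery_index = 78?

diet_score = 10

With infusion_rate held at -5:
Substituting into the uptake equation gives uptake = 4*diet_score - 4.
inflammation becomes 12*diet_score - 36.
Substituting into the recovery_index equation gives recovery_index = 12*diet_score - 42.
Solve 12*diet_score - 42 = 78: diet_score = (78 + 42) / 12 = 10.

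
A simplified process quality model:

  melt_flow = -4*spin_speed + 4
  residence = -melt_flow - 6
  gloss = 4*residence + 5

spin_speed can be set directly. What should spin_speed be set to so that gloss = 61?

Substituting into the residence equation gives residence = 4*spin_speed - 10.
Substituting into the gloss equation gives gloss = 16*spin_speed - 35.
Solve 16*spin_speed - 35 = 61: spin_speed = (61 + 35) / 16 = 6.

spin_speed = 6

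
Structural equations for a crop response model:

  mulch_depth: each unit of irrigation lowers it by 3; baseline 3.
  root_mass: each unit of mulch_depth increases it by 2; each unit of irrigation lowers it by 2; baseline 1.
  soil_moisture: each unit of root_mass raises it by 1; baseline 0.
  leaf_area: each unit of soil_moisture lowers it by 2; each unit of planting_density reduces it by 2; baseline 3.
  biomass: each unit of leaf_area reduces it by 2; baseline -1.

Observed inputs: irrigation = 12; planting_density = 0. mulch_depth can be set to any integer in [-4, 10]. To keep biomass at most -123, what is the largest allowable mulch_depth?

mulch_depth = -3

Intervening on mulch_depth fixes its value directly, overriding its dependence on irrigation.
Substituting into the root_mass equation gives root_mass = 2*mulch_depth - 23.
Substituting into the soil_moisture equation gives soil_moisture = 2*mulch_depth - 23.
So leaf_area = -4*mulch_depth + 49.
Substituting into the biomass equation gives biomass = 8*mulch_depth - 99.
Require 8*mulch_depth - 99 ≤ -123, so mulch_depth ≤ -3.
The largest integer in [-4, 10] satisfying this is -3.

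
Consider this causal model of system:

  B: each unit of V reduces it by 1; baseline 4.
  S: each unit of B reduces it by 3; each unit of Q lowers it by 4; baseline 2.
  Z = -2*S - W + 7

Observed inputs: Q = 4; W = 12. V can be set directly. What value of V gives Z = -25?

V = 12

Substituting into the S equation gives S = 3*V - 26.
Substituting into the Z equation gives Z = -6*V + 47.
Solve -6*V + 47 = -25: V = (-25 - 47) / -6 = 12.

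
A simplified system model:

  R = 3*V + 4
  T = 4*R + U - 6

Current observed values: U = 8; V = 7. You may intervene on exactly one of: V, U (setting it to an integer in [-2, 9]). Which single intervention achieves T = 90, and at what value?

Intervening on V: with other inputs at their observed values, T = 12*V + 18. Solving for 90 gives V = 6, within [-2, 9].
Intervening on U: T = U + 94. Reaching 90 requires U = -4, outside [-2, 9].

set V = 6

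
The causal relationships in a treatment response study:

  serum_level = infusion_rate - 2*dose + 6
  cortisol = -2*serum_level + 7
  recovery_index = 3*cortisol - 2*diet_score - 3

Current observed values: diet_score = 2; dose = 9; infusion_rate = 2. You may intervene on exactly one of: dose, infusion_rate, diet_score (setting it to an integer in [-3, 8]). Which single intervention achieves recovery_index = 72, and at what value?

Intervening on dose: recovery_index = 12*dose - 34. Reaching 72 requires dose = 53/6, not an integer.
Intervening on infusion_rate: recovery_index = -6*infusion_rate + 86. Reaching 72 requires infusion_rate = 7/3, not an integer.
Intervening on diet_score: with other inputs at their observed values, recovery_index = -2*diet_score + 78. Solving for 72 gives diet_score = 3, within [-3, 8].

set diet_score = 3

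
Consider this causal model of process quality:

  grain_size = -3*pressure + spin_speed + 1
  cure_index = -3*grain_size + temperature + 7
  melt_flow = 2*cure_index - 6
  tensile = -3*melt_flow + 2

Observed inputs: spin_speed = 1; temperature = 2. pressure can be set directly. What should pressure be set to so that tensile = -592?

Substituting into the grain_size equation gives grain_size = -3*pressure + 2.
This gives cure_index = 9*pressure + 3.
So melt_flow = 18*pressure.
So tensile = -54*pressure + 2.
Solve -54*pressure + 2 = -592: pressure = (-592 - 2) / -54 = 11.

pressure = 11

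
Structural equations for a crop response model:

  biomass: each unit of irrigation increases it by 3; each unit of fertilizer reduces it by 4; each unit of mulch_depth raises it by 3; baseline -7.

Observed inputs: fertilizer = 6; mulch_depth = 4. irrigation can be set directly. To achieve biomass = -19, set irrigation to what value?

irrigation = 0

Substituting into the biomass equation gives biomass = 3*irrigation - 19.
Solve 3*irrigation - 19 = -19: irrigation = (-19 + 19) / 3 = 0.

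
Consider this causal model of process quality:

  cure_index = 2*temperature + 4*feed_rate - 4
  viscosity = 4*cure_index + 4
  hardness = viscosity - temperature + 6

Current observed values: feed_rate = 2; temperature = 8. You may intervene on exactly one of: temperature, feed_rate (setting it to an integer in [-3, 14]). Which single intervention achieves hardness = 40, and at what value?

set temperature = 2

Intervening on temperature: with other inputs at their observed values, hardness = 7*temperature + 26. Solving for 40 gives temperature = 2, within [-3, 14].
Intervening on feed_rate: hardness = 16*feed_rate + 50. Reaching 40 requires feed_rate = -5/8, not an integer.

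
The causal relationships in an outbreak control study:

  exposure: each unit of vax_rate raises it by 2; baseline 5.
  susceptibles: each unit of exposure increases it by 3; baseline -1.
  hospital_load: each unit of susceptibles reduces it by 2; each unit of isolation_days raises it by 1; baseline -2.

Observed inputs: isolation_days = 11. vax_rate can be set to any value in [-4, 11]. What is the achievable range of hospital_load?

-151 to 29

Substituting into the susceptibles equation gives susceptibles = 6*vax_rate + 14.
hospital_load becomes -12*vax_rate - 19.
Linear in vax_rate, so extremes are at the endpoints: vax_rate = -4 gives hospital_load = 29; vax_rate = 11 gives hospital_load = -151.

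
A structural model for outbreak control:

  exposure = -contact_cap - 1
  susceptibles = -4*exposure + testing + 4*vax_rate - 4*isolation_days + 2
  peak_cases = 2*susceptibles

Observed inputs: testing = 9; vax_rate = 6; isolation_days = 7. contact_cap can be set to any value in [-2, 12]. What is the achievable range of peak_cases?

6 to 118

Substituting into the susceptibles equation gives susceptibles = 4*contact_cap + 11.
This gives peak_cases = 8*contact_cap + 22.
Linear in contact_cap, so extremes are at the endpoints: contact_cap = -2 gives peak_cases = 6; contact_cap = 12 gives peak_cases = 118.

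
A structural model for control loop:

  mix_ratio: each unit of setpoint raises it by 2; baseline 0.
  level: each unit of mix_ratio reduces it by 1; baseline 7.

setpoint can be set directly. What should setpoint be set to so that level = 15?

Substituting into the level equation gives level = -2*setpoint + 7.
Solve -2*setpoint + 7 = 15: setpoint = (15 - 7) / -2 = -4.

setpoint = -4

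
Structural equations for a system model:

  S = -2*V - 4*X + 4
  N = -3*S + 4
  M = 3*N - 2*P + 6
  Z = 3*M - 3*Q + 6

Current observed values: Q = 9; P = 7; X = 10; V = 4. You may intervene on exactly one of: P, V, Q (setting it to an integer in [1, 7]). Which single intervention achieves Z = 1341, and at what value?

set V = 7

Intervening on P: Z = -6*P + 1221. Reaching 1341 requires P = -20, outside [1, 7].
Intervening on V: with other inputs at their observed values, Z = 54*V + 963. Solving for 1341 gives V = 7, within [1, 7].
Intervening on Q: Z = -3*Q + 1206. Reaching 1341 requires Q = -45, outside [1, 7].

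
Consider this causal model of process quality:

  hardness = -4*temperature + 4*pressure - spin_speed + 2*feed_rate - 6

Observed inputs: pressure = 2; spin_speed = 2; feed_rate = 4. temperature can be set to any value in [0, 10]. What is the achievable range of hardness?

Substituting into the hardness equation gives hardness = -4*temperature + 8.
Linear in temperature, so extremes are at the endpoints: temperature = 0 gives hardness = 8; temperature = 10 gives hardness = -32.

-32 to 8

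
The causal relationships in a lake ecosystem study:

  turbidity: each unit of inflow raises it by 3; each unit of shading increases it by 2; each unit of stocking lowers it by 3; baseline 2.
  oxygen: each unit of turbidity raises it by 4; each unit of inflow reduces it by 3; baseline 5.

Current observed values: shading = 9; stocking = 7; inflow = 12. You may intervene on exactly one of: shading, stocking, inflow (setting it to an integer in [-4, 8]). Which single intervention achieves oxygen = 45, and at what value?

Intervening on shading: with other inputs at their observed values, oxygen = 8*shading + 37. Solving for 45 gives shading = 1, within [-4, 8].
Intervening on stocking: oxygen = -12*stocking + 193. Reaching 45 requires stocking = 37/3, not an integer.
Intervening on inflow: oxygen = 9*inflow + 1. Reaching 45 requires inflow = 44/9, not an integer.

set shading = 1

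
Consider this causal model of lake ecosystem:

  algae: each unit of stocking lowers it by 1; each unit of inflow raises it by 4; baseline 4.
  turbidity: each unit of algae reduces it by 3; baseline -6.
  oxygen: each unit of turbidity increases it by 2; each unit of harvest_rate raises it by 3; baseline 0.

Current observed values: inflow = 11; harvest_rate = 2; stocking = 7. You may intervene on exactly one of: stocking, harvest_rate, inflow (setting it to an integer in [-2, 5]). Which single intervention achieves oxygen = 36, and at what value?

set inflow = -1

Intervening on stocking: oxygen = 6*stocking - 294. Reaching 36 requires stocking = 55, outside [-2, 5].
Intervening on harvest_rate: oxygen = 3*harvest_rate - 258. Reaching 36 requires harvest_rate = 98, outside [-2, 5].
Intervening on inflow: with other inputs at their observed values, oxygen = -24*inflow + 12. Solving for 36 gives inflow = -1, within [-2, 5].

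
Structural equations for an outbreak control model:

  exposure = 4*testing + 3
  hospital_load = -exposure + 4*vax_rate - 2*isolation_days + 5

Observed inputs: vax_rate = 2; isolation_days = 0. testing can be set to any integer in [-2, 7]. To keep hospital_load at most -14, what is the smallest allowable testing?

testing = 6

Substituting into the hospital_load equation gives hospital_load = -4*testing + 10.
Require -4*testing + 10 ≤ -14, so testing ≥ 6.
The smallest integer in [-2, 7] satisfying this is 6.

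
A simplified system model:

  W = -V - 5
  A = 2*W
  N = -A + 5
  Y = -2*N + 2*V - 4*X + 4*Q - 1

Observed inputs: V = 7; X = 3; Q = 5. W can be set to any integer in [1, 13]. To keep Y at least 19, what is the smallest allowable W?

Intervening on W fixes its value directly, overriding its dependence on V.
Substituting into the N equation gives N = -2*W + 5.
Substituting into the Y equation gives Y = 4*W + 11.
Require 4*W + 11 ≥ 19, so W ≥ 2.
The smallest integer in [1, 13] satisfying this is 2.

W = 2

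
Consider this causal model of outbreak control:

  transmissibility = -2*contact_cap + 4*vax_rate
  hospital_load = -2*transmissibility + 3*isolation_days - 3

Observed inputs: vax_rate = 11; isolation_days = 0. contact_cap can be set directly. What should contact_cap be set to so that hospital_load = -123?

contact_cap = -8

Substituting into the transmissibility equation gives transmissibility = -2*contact_cap + 44.
Substituting into the hospital_load equation gives hospital_load = 4*contact_cap - 91.
Solve 4*contact_cap - 91 = -123: contact_cap = (-123 + 91) / 4 = -8.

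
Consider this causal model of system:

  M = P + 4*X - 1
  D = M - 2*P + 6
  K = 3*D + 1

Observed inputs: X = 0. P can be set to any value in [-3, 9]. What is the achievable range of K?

-11 to 25

Substituting into the M equation gives M = P - 1.
Substituting into the D equation gives D = -P + 5.
Substituting into the K equation gives K = -3*P + 16.
Linear in P, so extremes are at the endpoints: P = -3 gives K = 25; P = 9 gives K = -11.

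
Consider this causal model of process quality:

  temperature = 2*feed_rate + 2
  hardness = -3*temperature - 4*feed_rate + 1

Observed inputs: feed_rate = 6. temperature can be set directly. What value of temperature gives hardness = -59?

Intervening on temperature fixes its value directly, overriding its dependence on feed_rate.
Substituting into the hardness equation gives hardness = -3*temperature - 23.
Solve -3*temperature - 23 = -59: temperature = (-59 + 23) / -3 = 12.

temperature = 12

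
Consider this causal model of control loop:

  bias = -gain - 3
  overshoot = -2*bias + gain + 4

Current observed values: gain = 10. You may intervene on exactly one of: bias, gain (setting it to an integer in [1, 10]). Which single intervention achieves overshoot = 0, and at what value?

set bias = 7

Intervening on bias: with other inputs at their observed values, overshoot = -2*bias + 14. Solving for 0 gives bias = 7, within [1, 10].
Intervening on gain: overshoot = 3*gain + 10. Reaching 0 requires gain = -10/3, not an integer.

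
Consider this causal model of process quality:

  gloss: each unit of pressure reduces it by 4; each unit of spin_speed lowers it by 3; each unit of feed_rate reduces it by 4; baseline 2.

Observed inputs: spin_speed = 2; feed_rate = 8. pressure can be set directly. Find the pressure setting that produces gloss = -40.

pressure = 1

Substituting into the gloss equation gives gloss = -4*pressure - 36.
Solve -4*pressure - 36 = -40: pressure = (-40 + 36) / -4 = 1.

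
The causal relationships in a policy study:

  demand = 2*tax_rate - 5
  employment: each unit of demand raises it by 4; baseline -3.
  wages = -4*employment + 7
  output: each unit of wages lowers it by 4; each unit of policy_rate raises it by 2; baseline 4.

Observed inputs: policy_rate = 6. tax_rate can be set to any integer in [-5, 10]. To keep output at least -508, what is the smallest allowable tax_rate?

tax_rate = -1

Substituting into the employment equation gives employment = 8*tax_rate - 23.
wages becomes -32*tax_rate + 99.
output becomes 128*tax_rate - 380.
Require 128*tax_rate - 380 ≥ -508, so tax_rate ≥ -1.
The smallest integer in [-5, 10] satisfying this is -1.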